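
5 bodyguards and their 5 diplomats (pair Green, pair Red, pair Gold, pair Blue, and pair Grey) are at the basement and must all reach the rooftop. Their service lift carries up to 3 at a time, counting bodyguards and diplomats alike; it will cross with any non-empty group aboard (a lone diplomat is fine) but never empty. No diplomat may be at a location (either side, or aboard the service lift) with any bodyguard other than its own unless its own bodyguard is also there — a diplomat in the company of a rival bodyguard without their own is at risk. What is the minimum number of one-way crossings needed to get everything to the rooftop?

11

Counting alone: each trip to the rooftop takes at most 3 across and each return brings at least 1 back, so after t trips out (and t−1 returns) at most 3t − (t−1) of the 10 are across; that first reaches 10 at t = 5, so at least 9 crossings are needed.
The safety rule pushes this higher. Following every safe sequence of crossings, the most of the 10 that can be at the rooftop as the service lift arrives there on crossing 9 is 9 — never all 10.
So no plan with fewer than 11 crossings exists, and this one achieves 11:
1. bodyguard Green and diplomat Green cross → the rooftop.
2. bodyguard Green crosses ← the basement.
3. diplomat Blue, diplomat Gold, and diplomat Red cross → the rooftop.
4. diplomat Green crosses ← the basement.
5. bodyguard Blue, bodyguard Gold, and bodyguard Red cross → the rooftop.
6. bodyguard Red and diplomat Red cross ← the basement.
7. bodyguard Green, bodyguard Grey, and bodyguard Red cross → the rooftop.
8. diplomat Gold crosses ← the basement.
9. diplomat Green and diplomat Red cross → the rooftop.
10. diplomat Green crosses ← the basement.
11. diplomat Gold, diplomat Green, and diplomat Grey cross → the rooftop.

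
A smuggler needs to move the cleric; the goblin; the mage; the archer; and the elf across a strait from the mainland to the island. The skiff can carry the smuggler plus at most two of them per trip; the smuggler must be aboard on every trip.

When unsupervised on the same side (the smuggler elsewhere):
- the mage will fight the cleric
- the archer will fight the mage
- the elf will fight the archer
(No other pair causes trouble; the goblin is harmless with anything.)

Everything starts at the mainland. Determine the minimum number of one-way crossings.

5

Counting alone: the smuggler can take at most 2 across per trip to the island, so moving all 5 needs at least 3 loaded trips out, with a return between consecutive ones — at least 5 crossings.
The plan below uses exactly 5 crossings, so it is optimal:
1. Smuggler goes to the island with the archer and the cleric.  [the mainland: the elf, the goblin, the mage | the island: the archer, the cleric]
2. Smuggler goes back to the mainland alone.  [the mainland: the elf, the goblin, the mage | the island: the archer, the cleric]
3. Smuggler goes to the island with the goblin.  [the mainland: the elf, the mage | the island: the archer, the cleric, the goblin]
4. Smuggler goes back to the mainland alone.  [the mainland: the elf, the mage | the island: the archer, the cleric, the goblin]
5. Smuggler goes to the island with the elf and the mage.  [the mainland: — | the island: the archer, the cleric, the elf, the goblin, the mage]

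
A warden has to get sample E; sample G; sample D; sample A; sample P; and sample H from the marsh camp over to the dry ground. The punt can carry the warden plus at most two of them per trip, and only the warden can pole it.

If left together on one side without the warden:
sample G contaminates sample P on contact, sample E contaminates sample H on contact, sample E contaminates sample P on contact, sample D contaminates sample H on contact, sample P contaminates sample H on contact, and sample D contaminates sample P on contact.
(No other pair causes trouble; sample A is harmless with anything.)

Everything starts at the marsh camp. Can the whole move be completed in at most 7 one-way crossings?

No

Counting alone: the warden can take at most 2 across per trip to the dry ground, so moving all 6 needs at least 3 loaded trips out, with a return between consecutive ones — at least 5 crossings.
The safety rule pushes this higher. Following every safe sequence of crossings, the most of the 6 that can be at the dry ground as the punt arrives there on crossings 5, 7 is 4, 5 respectively — never all 6.
So the move cannot be finished within 7 crossings. (The shortest complete plan takes 9:)
1. Warden goes to the dry ground with sample H and sample P.  [the marsh camp: sample A, sample D, sample E, sample G | the dry ground: sample H, sample P]
2. Warden goes back to the marsh camp with sample P.  [the marsh camp: sample A, sample D, sample E, sample G, sample P | the dry ground: sample H]
3. Warden goes to the dry ground with sample G and sample P.  [the marsh camp: sample A, sample D, sample E | the dry ground: sample G, sample H, sample P]
4. Warden goes back to the marsh camp with sample P.  [the marsh camp: sample A, sample D, sample E, sample P | the dry ground: sample G, sample H]
5. Warden goes to the dry ground with sample D and sample E.  [the marsh camp: sample A, sample P | the dry ground: sample D, sample E, sample G, sample H]
6. Warden goes back to the marsh camp with sample H.  [the marsh camp: sample A, sample H, sample P | the dry ground: sample D, sample E, sample G]
7. Warden goes to the dry ground with sample A and sample P.  [the marsh camp: sample H | the dry ground: sample A, sample D, sample E, sample G, sample P]
8. Warden goes back to the marsh camp with sample P.  [the marsh camp: sample H, sample P | the dry ground: sample A, sample D, sample E, sample G]
9. Warden goes to the dry ground with sample H and sample P.  [the marsh camp: — | the dry ground: sample A, sample D, sample E, sample G, sample H, sample P]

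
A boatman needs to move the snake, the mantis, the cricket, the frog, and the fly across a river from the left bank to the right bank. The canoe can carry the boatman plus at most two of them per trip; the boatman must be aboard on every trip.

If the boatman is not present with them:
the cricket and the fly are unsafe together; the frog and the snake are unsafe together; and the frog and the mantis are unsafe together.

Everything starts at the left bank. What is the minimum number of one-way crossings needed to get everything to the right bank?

Counting alone: the boatman can take at most 2 across per trip to the right bank, so moving all 5 needs at least 3 loaded trips out, with a return between consecutive ones — at least 5 crossings.
The plan below uses exactly 5 crossings, so it is optimal:
1. Boatman goes to the right bank with the cricket and the frog.
2. Boatman goes back to the left bank alone.
3. Boatman goes to the right bank with the mantis and the snake.
4. Boatman goes back to the left bank with the frog.
5. Boatman goes to the right bank with the fly and the frog.

5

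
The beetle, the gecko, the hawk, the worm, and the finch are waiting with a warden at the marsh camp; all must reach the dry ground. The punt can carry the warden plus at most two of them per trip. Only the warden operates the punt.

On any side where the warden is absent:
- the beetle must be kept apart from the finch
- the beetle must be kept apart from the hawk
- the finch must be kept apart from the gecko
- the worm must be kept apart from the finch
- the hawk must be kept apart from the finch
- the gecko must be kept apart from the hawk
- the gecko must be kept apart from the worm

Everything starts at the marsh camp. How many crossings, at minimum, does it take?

impossible

Whatever the first load, the items left behind include a forbidden pair without the warden. No opening move is safe, so no plan exists.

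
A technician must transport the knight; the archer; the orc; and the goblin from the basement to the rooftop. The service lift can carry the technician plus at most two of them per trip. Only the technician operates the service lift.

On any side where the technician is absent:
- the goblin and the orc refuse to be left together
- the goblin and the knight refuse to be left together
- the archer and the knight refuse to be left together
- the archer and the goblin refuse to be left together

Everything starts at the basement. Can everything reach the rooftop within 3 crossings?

No

Counting alone: the technician can take at most 2 across per trip to the rooftop, so moving all 4 needs at least 2 loaded trips out, with a return between consecutive ones — at least 3 crossings.
The safety rule pushes this higher. Following every safe sequence of crossings, the most of the 4 that can be at the rooftop as the service lift arrives there on crossing 3 is 3 — never all 4.
So the move cannot be finished within 3 crossings. (The shortest complete plan takes 5:)
1. Technician goes to the rooftop with the goblin and the knight.
2. Technician goes back to the basement with the knight.
3. Technician goes to the rooftop with the knight and the orc.
4. Technician goes back to the basement with the goblin.
5. Technician goes to the rooftop with the archer and the goblin.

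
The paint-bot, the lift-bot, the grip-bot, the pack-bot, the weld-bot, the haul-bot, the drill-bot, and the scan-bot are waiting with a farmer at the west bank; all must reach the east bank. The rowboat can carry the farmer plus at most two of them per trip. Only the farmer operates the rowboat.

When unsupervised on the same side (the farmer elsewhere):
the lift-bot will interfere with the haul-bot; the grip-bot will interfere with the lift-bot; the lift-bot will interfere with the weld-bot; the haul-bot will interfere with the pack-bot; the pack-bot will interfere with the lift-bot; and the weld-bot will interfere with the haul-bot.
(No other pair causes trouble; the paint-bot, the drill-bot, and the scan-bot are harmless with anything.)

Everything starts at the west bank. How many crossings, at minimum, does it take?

Counting alone: the farmer can take at most 2 across per trip to the east bank, so moving all 8 needs at least 4 loaded trips out, with a return between consecutive ones — at least 7 crossings.
The safety rule pushes this higher. Following every safe sequence of crossings, the most of the 8 that can be at the east bank as the rowboat arrives there on crossings 7, 9, 11 is 5, 6, 7 respectively — never all 8.
So no plan with fewer than 13 crossings exists, and this one achieves 13:
1. Farmer goes to the east bank with the haul-bot and the lift-bot.  [the west bank: the drill-bot, the grip-bot, the pack-bot, the paint-bot, the scan-bot, the weld-bot | the east bank: the haul-bot, the lift-bot]
2. Farmer goes back to the west bank with the lift-bot.  [the west bank: the drill-bot, the grip-bot, the lift-bot, the pack-bot, the paint-bot, the scan-bot, the weld-bot | the east bank: the haul-bot]
3. Farmer goes to the east bank with the lift-bot and the paint-bot.  [the west bank: the drill-bot, the grip-bot, the pack-bot, the scan-bot, the weld-bot | the east bank: the haul-bot, the lift-bot, the paint-bot]
4. Farmer goes back to the west bank with the lift-bot.  [the west bank: the drill-bot, the grip-bot, the lift-bot, the pack-bot, the scan-bot, the weld-bot | the east bank: the haul-bot, the paint-bot]
5. Farmer goes to the east bank with the grip-bot and the lift-bot.  [the west bank: the drill-bot, the pack-bot, the scan-bot, the weld-bot | the east bank: the grip-bot, the haul-bot, the lift-bot, the paint-bot]
6. Farmer goes back to the west bank with the lift-bot.  [the west bank: the drill-bot, the lift-bot, the pack-bot, the scan-bot, the weld-bot | the east bank: the grip-bot, the haul-bot, the paint-bot]
7. Farmer goes to the east bank with the drill-bot and the lift-bot.  [the west bank: the pack-bot, the scan-bot, the weld-bot | the east bank: the drill-bot, the grip-bot, the haul-bot, the lift-bot, the paint-bot]
8. Farmer goes back to the west bank with the lift-bot.  [the west bank: the lift-bot, the pack-bot, the scan-bot, the weld-bot | the east bank: the drill-bot, the grip-bot, the haul-bot, the paint-bot]
9. Farmer goes to the east bank with the lift-bot and the scan-bot.  [the west bank: the pack-bot, the weld-bot | the east bank: the drill-bot, the grip-bot, the haul-bot, the lift-bot, the paint-bot, the scan-bot]
10. Farmer goes back to the west bank with the lift-bot.  [the west bank: the lift-bot, the pack-bot, the weld-bot | the east bank: the drill-bot, the grip-bot, the haul-bot, the paint-bot, the scan-bot]
11. Farmer goes to the east bank with the pack-bot and the weld-bot.  [the west bank: the lift-bot | the east bank: the drill-bot, the grip-bot, the haul-bot, the pack-bot, the paint-bot, the scan-bot, the weld-bot]
12. Farmer goes back to the west bank with the haul-bot.  [the west bank: the haul-bot, the lift-bot | the east bank: the drill-bot, the grip-bot, the pack-bot, the paint-bot, the scan-bot, the weld-bot]
13. Farmer goes to the east bank with the haul-bot and the lift-bot.  [the west bank: — | the east bank: the drill-bot, the grip-bot, the haul-bot, the lift-bot, the pack-bot, the paint-bot, the scan-bot, the weld-bot]

13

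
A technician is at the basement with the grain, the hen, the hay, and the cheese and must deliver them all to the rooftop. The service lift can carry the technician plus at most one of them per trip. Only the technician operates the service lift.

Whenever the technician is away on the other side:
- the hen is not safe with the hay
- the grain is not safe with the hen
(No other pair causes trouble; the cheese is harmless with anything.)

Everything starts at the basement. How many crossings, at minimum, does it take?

Counting alone: the technician can take at most 1 across per trip to the rooftop, so moving all 4 needs at least 4 loaded trips out, with a return between consecutive ones — at least 7 crossings.
The safety rule pushes this higher. Following every safe sequence of crossings, the most of the 4 that can be at the rooftop as the service lift arrives there on crossing 7 is 3 — never all 4.
So no plan with fewer than 9 crossings exists, and this one achieves 9:
1. Technician goes to the rooftop with the hen.  [the basement: the cheese, the grain, the hay | the rooftop: the hen]
2. Technician goes back to the basement alone.  [the basement: the cheese, the grain, the hay | the rooftop: the hen]
3. Technician goes to the rooftop with the grain.  [the basement: the cheese, the hay | the rooftop: the grain, the hen]
4. Technician goes back to the basement with the hen.  [the basement: the cheese, the hay, the hen | the rooftop: the grain]
5. Technician goes to the rooftop with the hay.  [the basement: the cheese, the hen | the rooftop: the grain, the hay]
6. Technician goes back to the basement alone.  [the basement: the cheese, the hen | the rooftop: the grain, the hay]
7. Technician goes to the rooftop with the cheese.  [the basement: the hen | the rooftop: the cheese, the grain, the hay]
8. Technician goes back to the basement alone.  [the basement: the hen | the rooftop: the cheese, the grain, the hay]
9. Technician goes to the rooftop with the hen.  [the basement: — | the rooftop: the cheese, the grain, the hay, the hen]

9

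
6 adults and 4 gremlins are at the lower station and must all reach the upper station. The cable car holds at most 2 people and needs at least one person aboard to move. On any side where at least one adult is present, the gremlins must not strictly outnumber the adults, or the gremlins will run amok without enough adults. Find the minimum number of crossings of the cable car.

17

Counting alone: each trip to the upper station takes at most 2 across and each return brings at least 1 back, so after t trips out (and t−1 returns) at most 2t − (t−1) of the 10 are across; that first reaches 10 at t = 9, so at least 17 crossings are needed.
The plan below uses exactly 17 crossings, so it is optimal:
1. 2 gremlins → the upper station.  (the lower station: 6A 2G; the upper station: 0A 2G)
2. 1 gremlin ← the lower station.  (the lower station: 6A 3G; the upper station: 0A 1G)
3. 2 gremlins → the upper station.  (the lower station: 6A 1G; the upper station: 0A 3G)
4. 1 gremlin ← the lower station.  (the lower station: 6A 2G; the upper station: 0A 2G)
5. 2 adults → the upper station.  (the lower station: 4A 2G; the upper station: 2A 2G)
6. 1 gremlin ← the lower station.  (the lower station: 4A 3G; the upper station: 2A 1G)
7. 1 adult and 1 gremlin → the upper station.  (the lower station: 3A 2G; the upper station: 3A 2G)
8. 1 gremlin ← the lower station.  (the lower station: 3A 3G; the upper station: 3A 1G)
9. 2 gremlins → the upper station.  (the lower station: 3A 1G; the upper station: 3A 3G)
10. 1 gremlin ← the lower station.  (the lower station: 3A 2G; the upper station: 3A 2G)
11. 1 adult and 1 gremlin → the upper station.  (the lower station: 2A 1G; the upper station: 4A 3G)
12. 1 gremlin ← the lower station.  (the lower station: 2A 2G; the upper station: 4A 2G)
13. 2 gremlins → the upper station.  (the lower station: 2A 0G; the upper station: 4A 4G)
14. 1 gremlin ← the lower station.  (the lower station: 2A 1G; the upper station: 4A 3G)
15. 1 adult and 1 gremlin → the upper station.  (the lower station: 1A 0G; the upper station: 5A 4G)
16. 1 gremlin ← the lower station.  (the lower station: 1A 1G; the upper station: 5A 3G)
17. 1 adult and 1 gremlin → the upper station.  (the lower station: 0A 0G; the upper station: 6A 4G)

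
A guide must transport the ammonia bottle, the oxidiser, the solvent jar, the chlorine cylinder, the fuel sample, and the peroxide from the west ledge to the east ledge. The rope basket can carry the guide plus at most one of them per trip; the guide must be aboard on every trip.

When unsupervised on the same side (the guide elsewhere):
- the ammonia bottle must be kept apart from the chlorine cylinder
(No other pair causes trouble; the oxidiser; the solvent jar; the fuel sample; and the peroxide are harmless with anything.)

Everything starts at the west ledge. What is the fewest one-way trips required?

11

Counting alone: the guide can take at most 1 across per trip to the east ledge, so moving all 6 needs at least 6 loaded trips out, with a return between consecutive ones — at least 11 crossings.
The plan below uses exactly 11 crossings, so it is optimal:
1. Guide goes to the east ledge with the ammonia bottle.
2. Guide goes back to the west ledge alone.
3. Guide goes to the east ledge with the oxidiser.
4. Guide goes back to the west ledge alone.
5. Guide goes to the east ledge with the solvent jar.
6. Guide goes back to the west ledge alone.
7. Guide goes to the east ledge with the fuel sample.
8. Guide goes back to the west ledge alone.
9. Guide goes to the east ledge with the peroxide.
10. Guide goes back to the west ledge alone.
11. Guide goes to the east ledge with the chlorine cylinder.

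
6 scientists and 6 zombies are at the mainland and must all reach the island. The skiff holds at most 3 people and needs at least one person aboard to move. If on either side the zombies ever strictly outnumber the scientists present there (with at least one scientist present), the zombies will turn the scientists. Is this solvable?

No

Following every safe sequence of crossings from the start, the most of the 12 that can be at the island as the skiff arrives there on crossings 1, 3, 5 is 3, 5, 6 respectively; the best ever achieved is 6 of 12.
From crossing 7 on, no configuration arises that was not already reachable earlier: only 17 distinct safe configurations (who is on which side, and where the skiff is) can ever be reached, none of them has everyone across, and every continuation just revisits them. They are: 0 scientists + 0 zombies across (skiff back at the start); 0 scientists + 1 zombie across (skiff there); 0 scientists + 1 zombie across (skiff back at the start); 0 scientists + 2 zombies across (skiff there); 0 scientists + 2 zombies across (skiff back at the start); 0 scientists + 3 zombies across (skiff there); 0 scientists + 3 zombies across (skiff back at the start); 0 scientists + 4 zombies across (skiff there); 0 scientists + 4 zombies across (skiff back at the start); 0 scientists + 5 zombies across (skiff there); 0 scientists + 5 zombies across (skiff back at the start); 0 scientists + 6 zombies across (skiff there); 1 scientist + 1 zombie across (skiff there); 1 scientist + 1 zombie across (skiff back at the start); 2 scientists + 2 zombies across (skiff there); 2 scientists + 2 zombies across (skiff back at the start); 3 scientists + 3 zombies across (skiff there). So no valid plan exists.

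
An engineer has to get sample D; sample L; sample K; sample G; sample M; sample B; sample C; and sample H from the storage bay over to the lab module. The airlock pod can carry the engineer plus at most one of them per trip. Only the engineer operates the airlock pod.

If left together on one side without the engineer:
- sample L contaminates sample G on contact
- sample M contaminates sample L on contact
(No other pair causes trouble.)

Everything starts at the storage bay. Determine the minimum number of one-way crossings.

17

Counting alone: the engineer can take at most 1 across per trip to the lab module, so moving all 8 needs at least 8 loaded trips out, with a return between consecutive ones — at least 15 crossings.
The safety rule pushes this higher. Following every safe sequence of crossings, the most of the 8 that can be at the lab module as the airlock pod arrives there on crossing 15 is 7 — never all 8.
So no plan with fewer than 17 crossings exists, and this one achieves 17:
1. Engineer goes to the lab module with sample L.  [the storage bay: sample B, sample C, sample D, sample G, sample H, sample K, sample M | the lab module: sample L]
2. Engineer goes back to the storage bay alone.  [the storage bay: sample B, sample C, sample D, sample G, sample H, sample K, sample M | the lab module: sample L]
3. Engineer goes to the lab module with sample D.  [the storage bay: sample B, sample C, sample G, sample H, sample K, sample M | the lab module: sample D, sample L]
4. Engineer goes back to the storage bay alone.  [the storage bay: sample B, sample C, sample G, sample H, sample K, sample M | the lab module: sample D, sample L]
5. Engineer goes to the lab module with sample K.  [the storage bay: sample B, sample C, sample G, sample H, sample M | the lab module: sample D, sample K, sample L]
6. Engineer goes back to the storage bay alone.  [the storage bay: sample B, sample C, sample G, sample H, sample M | the lab module: sample D, sample K, sample L]
7. Engineer goes to the lab module with sample G.  [the storage bay: sample B, sample C, sample H, sample M | the lab module: sample D, sample G, sample K, sample L]
8. Engineer goes back to the storage bay with sample L.  [the storage bay: sample B, sample C, sample H, sample L, sample M | the lab module: sample D, sample G, sample K]
9. Engineer goes to the lab module with sample M.  [the storage bay: sample B, sample C, sample H, sample L | the lab module: sample D, sample G, sample K, sample M]
10. Engineer goes back to the storage bay alone.  [the storage bay: sample B, sample C, sample H, sample L | the lab module: sample D, sample G, sample K, sample M]
11. Engineer goes to the lab module with sample B.  [the storage bay: sample C, sample H, sample L | the lab module: sample B, sample D, sample G, sample K, sample M]
12. Engineer goes back to the storage bay alone.  [the storage bay: sample C, sample H, sample L | the lab module: sample B, sample D, sample G, sample K, sample M]
13. Engineer goes to the lab module with sample C.  [the storage bay: sample H, sample L | the lab module: sample B, sample C, sample D, sample G, sample K, sample M]
14. Engineer goes back to the storage bay alone.  [the storage bay: sample H, sample L | the lab module: sample B, sample C, sample D, sample G, sample K, sample M]
15. Engineer goes to the lab module with sample H.  [the storage bay: sample L | the lab module: sample B, sample C, sample D, sample G, sample H, sample K, sample M]
16. Engineer goes back to the storage bay alone.  [the storage bay: sample L | the lab module: sample B, sample C, sample D, sample G, sample H, sample K, sample M]
17. Engineer goes to the lab module with sample L.  [the storage bay: — | the lab module: sample B, sample C, sample D, sample G, sample H, sample K, sample L, sample M]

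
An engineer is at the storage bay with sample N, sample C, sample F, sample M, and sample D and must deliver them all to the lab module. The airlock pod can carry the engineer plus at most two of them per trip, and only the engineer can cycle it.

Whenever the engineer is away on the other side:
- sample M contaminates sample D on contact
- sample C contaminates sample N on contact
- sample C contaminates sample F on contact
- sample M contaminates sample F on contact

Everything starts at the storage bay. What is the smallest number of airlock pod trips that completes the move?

7

Counting alone: the engineer can take at most 2 across per trip to the lab module, so moving all 5 needs at least 3 loaded trips out, with a return between consecutive ones — at least 5 crossings.
The safety rule pushes this higher. Following every safe sequence of crossings, the most of the 5 that can be at the lab module as the airlock pod arrives there on crossing 5 is 4 — never all 5.
So no plan with fewer than 7 crossings exists, and this one achieves 7:
1. Engineer goes to the lab module with sample C and sample M.
2. Engineer goes back to the storage bay alone.
3. Engineer goes to the lab module with sample N.
4. Engineer goes back to the storage bay with sample C.
5. Engineer goes to the lab module with sample D and sample F.
6. Engineer goes back to the storage bay with sample M.
7. Engineer goes to the lab module with sample C and sample M.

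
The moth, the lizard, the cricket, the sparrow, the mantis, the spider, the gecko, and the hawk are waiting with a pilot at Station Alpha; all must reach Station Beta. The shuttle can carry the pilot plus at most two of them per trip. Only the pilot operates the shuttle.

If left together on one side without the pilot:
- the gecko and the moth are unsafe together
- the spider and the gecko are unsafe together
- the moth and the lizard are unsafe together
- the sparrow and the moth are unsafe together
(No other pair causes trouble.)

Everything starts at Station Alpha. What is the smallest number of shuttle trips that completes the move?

Counting alone: the pilot can take at most 2 across per trip to Station Beta, so moving all 8 needs at least 4 loaded trips out, with a return between consecutive ones — at least 7 crossings.
The safety rule pushes this higher. Following every safe sequence of crossings, the most of the 8 that can be at Station Beta as the shuttle arrives there on crossing 7 is 7 — never all 8.
So no plan with fewer than 9 crossings exists, and this one achieves 9:
1. Pilot goes to Station Beta with the moth and the spider.
2. Pilot goes back to Station Alpha alone.
3. Pilot goes to Station Beta with the cricket.
4. Pilot goes back to Station Alpha alone.
5. Pilot goes to Station Beta with the hawk and the mantis.
6. Pilot goes back to Station Alpha alone.
7. Pilot goes to Station Beta with the lizard and the sparrow.
8. Pilot goes back to Station Alpha with the moth.
9. Pilot goes to Station Beta with the gecko and the moth.

9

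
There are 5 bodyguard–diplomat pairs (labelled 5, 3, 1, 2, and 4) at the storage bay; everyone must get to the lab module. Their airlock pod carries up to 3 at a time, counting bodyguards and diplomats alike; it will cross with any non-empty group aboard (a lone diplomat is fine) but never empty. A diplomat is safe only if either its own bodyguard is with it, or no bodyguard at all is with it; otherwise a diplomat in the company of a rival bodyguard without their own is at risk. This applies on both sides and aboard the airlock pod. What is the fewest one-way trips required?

11

Counting alone: each trip to the lab module takes at most 3 across and each return brings at least 1 back, so after t trips out (and t−1 returns) at most 3t − (t−1) of the 10 are across; that first reaches 10 at t = 5, so at least 9 crossings are needed.
The safety rule pushes this higher. Following every safe sequence of crossings, the most of the 10 that can be at the lab module as the airlock pod arrives there on crossing 9 is 9 — never all 10.
So no plan with fewer than 11 crossings exists, and this one achieves 11:
1. bodyguard 5 and diplomat 5 cross → the lab module.
2. bodyguard 5 crosses ← the storage bay.
3. diplomat 1, diplomat 2, and diplomat 3 cross → the lab module.
4. diplomat 5 crosses ← the storage bay.
5. bodyguard 1, bodyguard 2, and bodyguard 3 cross → the lab module.
6. bodyguard 3 and diplomat 3 cross ← the storage bay.
7. bodyguard 3, bodyguard 4, and bodyguard 5 cross → the lab module.
8. diplomat 1 crosses ← the storage bay.
9. diplomat 3 and diplomat 5 cross → the lab module.
10. diplomat 5 crosses ← the storage bay.
11. diplomat 1, diplomat 4, and diplomat 5 cross → the lab module.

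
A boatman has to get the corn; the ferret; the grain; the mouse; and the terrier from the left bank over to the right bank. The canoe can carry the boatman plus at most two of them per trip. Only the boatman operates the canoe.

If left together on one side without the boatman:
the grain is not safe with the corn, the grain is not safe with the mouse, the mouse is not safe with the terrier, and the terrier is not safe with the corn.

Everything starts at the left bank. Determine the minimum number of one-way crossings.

Counting alone: the boatman can take at most 2 across per trip to the right bank, so moving all 5 needs at least 3 loaded trips out, with a return between consecutive ones — at least 5 crossings.
The plan below uses exactly 5 crossings, so it is optimal:
1. Boatman goes to the right bank with the corn and the mouse.
2. Boatman goes back to the left bank alone.
3. Boatman goes to the right bank with the ferret.
4. Boatman goes back to the left bank alone.
5. Boatman goes to the right bank with the grain and the terrier.

5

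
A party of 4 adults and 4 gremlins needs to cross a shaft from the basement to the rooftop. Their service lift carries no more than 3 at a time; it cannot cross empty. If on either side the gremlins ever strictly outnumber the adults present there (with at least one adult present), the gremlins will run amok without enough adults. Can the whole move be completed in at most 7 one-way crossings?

No

Counting alone: each trip to the rooftop takes at most 3 across and each return brings at least 1 back, so after t trips out (and t−1 returns) at most 3t − (t−1) of the 8 are across; that first reaches 8 at t = 4, so at least 7 crossings are needed.
The safety rule pushes this higher. Following every safe sequence of crossings, the most of the 8 that can be at the rooftop as the service lift arrives there on crossing 7 is 7 — never all 8.
So the move cannot be finished within 7 crossings. (The shortest complete plan takes 9:)
1. 2 gremlins → the rooftop.  (the basement: 4A 2G; the rooftop: 0A 2G)
2. 1 gremlin ← the basement.  (the basement: 4A 3G; the rooftop: 0A 1G)
3. 3 gremlins → the rooftop.  (the basement: 4A 0G; the rooftop: 0A 4G)
4. 1 gremlin ← the basement.  (the basement: 4A 1G; the rooftop: 0A 3G)
5. 3 adults → the rooftop.  (the basement: 1A 1G; the rooftop: 3A 3G)
6. 1 adult and 1 gremlin ← the basement.  (the basement: 2A 2G; the rooftop: 2A 2G)
7. 2 adults → the rooftop.  (the basement: 0A 2G; the rooftop: 4A 2G)
8. 1 gremlin ← the basement.  (the basement: 0A 3G; the rooftop: 4A 1G)
9. 3 gremlins → the rooftop.  (the basement: 0A 0G; the rooftop: 4A 4G)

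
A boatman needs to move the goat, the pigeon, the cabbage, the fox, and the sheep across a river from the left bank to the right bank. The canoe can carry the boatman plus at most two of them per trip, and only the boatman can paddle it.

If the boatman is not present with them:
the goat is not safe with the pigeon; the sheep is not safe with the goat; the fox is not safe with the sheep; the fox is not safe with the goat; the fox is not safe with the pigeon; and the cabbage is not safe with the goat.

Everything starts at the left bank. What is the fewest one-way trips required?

Counting alone: the boatman can take at most 2 across per trip to the right bank, so moving all 5 needs at least 3 loaded trips out, with a return between consecutive ones — at least 5 crossings.
The safety rule pushes this higher. Following every safe sequence of crossings, the most of the 5 that can be at the right bank as the canoe arrives there on crossing 5 is 4 — never all 5.
So no plan with fewer than 7 crossings exists, and this one achieves 7:
1. Boatman goes to the right bank with the fox and the goat.
2. Boatman goes back to the left bank with the goat.
3. Boatman goes to the right bank with the cabbage and the goat.
4. Boatman goes back to the left bank with the goat.
5. Boatman goes to the right bank with the pigeon and the sheep.
6. Boatman goes back to the left bank with the fox.
7. Boatman goes to the right bank with the fox and the goat.

7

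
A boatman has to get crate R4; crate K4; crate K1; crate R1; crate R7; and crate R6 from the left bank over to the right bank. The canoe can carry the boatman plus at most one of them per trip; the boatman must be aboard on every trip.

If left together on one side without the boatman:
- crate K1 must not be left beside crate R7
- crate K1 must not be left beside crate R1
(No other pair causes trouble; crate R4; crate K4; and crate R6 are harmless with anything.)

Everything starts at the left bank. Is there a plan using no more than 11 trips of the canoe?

No

Counting alone: the boatman can take at most 1 across per trip to the right bank, so moving all 6 needs at least 6 loaded trips out, with a return between consecutive ones — at least 11 crossings.
The safety rule pushes this higher. Following every safe sequence of crossings, the most of the 6 that can be at the right bank as the canoe arrives there on crossing 11 is 5 — never all 6.
So the move cannot be finished within 11 crossings. (The shortest complete plan takes 13:)
1. Boatman goes to the right bank with crate K1.
2. Boatman goes back to the left bank alone.
3. Boatman goes to the right bank with crate R4.
4. Boatman goes back to the left bank alone.
5. Boatman goes to the right bank with crate K4.
6. Boatman goes back to the left bank alone.
7. Boatman goes to the right bank with crate R1.
8. Boatman goes back to the left bank with crate K1.
9. Boatman goes to the right bank with crate R7.
10. Boatman goes back to the left bank alone.
11. Boatman goes to the right bank with crate R6.
12. Boatman goes back to the left bank alone.
13. Boatman goes to the right bank with crate K1.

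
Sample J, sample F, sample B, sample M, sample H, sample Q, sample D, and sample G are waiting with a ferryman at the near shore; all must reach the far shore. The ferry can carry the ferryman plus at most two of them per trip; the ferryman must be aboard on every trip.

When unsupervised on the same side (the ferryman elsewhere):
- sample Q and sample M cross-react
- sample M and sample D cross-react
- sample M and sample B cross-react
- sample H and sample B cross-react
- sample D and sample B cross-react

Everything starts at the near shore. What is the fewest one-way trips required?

13

Counting alone: the ferryman can take at most 2 across per trip to the far shore, so moving all 8 needs at least 4 loaded trips out, with a return between consecutive ones — at least 7 crossings.
The safety rule pushes this higher. Following every safe sequence of crossings, the most of the 8 that can be at the far shore as the ferry arrives there on crossings 7, 9, 11 is 5, 6, 7 respectively — never all 8.
So no plan with fewer than 13 crossings exists, and this one achieves 13:
1. Ferryman goes to the far shore with sample B and sample M.
2. Ferryman goes back to the near shore with sample B.
3. Ferryman goes to the far shore with sample B and sample J.
4. Ferryman goes back to the near shore with sample B.
5. Ferryman goes to the far shore with sample B and sample F.
6. Ferryman goes back to the near shore with sample B.
7. Ferryman goes to the far shore with sample B and sample H.
8. Ferryman goes back to the near shore with sample B.
9. Ferryman goes to the far shore with sample B and sample G.
10. Ferryman goes back to the near shore with sample B.
11. Ferryman goes to the far shore with sample D and sample Q.
12. Ferryman goes back to the near shore with sample M.
13. Ferryman goes to the far shore with sample B and sample M.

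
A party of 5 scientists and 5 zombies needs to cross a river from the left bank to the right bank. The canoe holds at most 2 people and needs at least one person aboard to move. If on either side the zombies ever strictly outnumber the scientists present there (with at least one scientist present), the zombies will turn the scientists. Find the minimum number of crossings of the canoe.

impossible

Following every safe sequence of crossings from the start, the most of the 10 that can be at the right bank as the canoe arrives there on crossings 1, 3, 5, 7 is 2, 3, 4, 5 respectively; the best ever achieved is 5 of 10.
From crossing 9 on, no configuration arises that was not already reachable earlier: only 13 distinct safe configurations (who is on which side, and where the canoe is) can ever be reached, none of them has everyone across, and every continuation just revisits them. They are: 0 scientists + 0 zombies across (canoe back at the start); 0 scientists + 1 zombie across (canoe there); 0 scientists + 1 zombie across (canoe back at the start); 0 scientists + 2 zombies across (canoe there); 0 scientists + 2 zombies across (canoe back at the start); 0 scientists + 3 zombies across (canoe there); 0 scientists + 3 zombies across (canoe back at the start); 0 scientists + 4 zombies across (canoe there); 0 scientists + 4 zombies across (canoe back at the start); 0 scientists + 5 zombies across (canoe there); 1 scientist + 1 zombie across (canoe there); 1 scientist + 1 zombie across (canoe back at the start); 2 scientists + 2 zombies across (canoe there). So no valid plan exists.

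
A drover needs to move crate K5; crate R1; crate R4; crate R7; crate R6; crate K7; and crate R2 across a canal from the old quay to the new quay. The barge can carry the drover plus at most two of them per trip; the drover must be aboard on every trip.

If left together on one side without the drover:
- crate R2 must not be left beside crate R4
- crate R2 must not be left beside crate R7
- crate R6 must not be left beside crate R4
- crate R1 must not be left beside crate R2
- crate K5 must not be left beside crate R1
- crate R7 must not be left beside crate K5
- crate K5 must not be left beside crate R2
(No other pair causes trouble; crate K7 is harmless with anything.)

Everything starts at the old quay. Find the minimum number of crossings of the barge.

Whatever the first load, the items left behind include a forbidden pair without the drover. No opening move is safe, so no plan exists.

impossible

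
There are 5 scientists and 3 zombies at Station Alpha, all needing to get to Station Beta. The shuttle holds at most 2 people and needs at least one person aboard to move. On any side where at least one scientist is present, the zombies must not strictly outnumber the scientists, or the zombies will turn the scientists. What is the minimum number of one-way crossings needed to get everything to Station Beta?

13

Counting alone: each trip to Station Beta takes at most 2 across and each return brings at least 1 back, so after t trips out (and t−1 returns) at most 2t − (t−1) of the 8 are across; that first reaches 8 at t = 7, so at least 13 crossings are needed.
The plan below uses exactly 13 crossings, so it is optimal:
1. 2 zombies → Station Beta.  (Station Alpha: 5S 1Z; Station Beta: 0S 2Z)
2. 1 zombie ← Station Alpha.  (Station Alpha: 5S 2Z; Station Beta: 0S 1Z)
3. 2 zombies → Station Beta.  (Station Alpha: 5S 0Z; Station Beta: 0S 3Z)
4. 1 zombie ← Station Alpha.  (Station Alpha: 5S 1Z; Station Beta: 0S 2Z)
5. 2 scientists → Station Beta.  (Station Alpha: 3S 1Z; Station Beta: 2S 2Z)
6. 1 zombie ← Station Alpha.  (Station Alpha: 3S 2Z; Station Beta: 2S 1Z)
7. 1 scientist and 1 zombie → Station Beta.  (Station Alpha: 2S 1Z; Station Beta: 3S 2Z)
8. 1 zombie ← Station Alpha.  (Station Alpha: 2S 2Z; Station Beta: 3S 1Z)
9. 2 zombies → Station Beta.  (Station Alpha: 2S 0Z; Station Beta: 3S 3Z)
10. 1 zombie ← Station Alpha.  (Station Alpha: 2S 1Z; Station Beta: 3S 2Z)
11. 1 scientist and 1 zombie → Station Beta.  (Station Alpha: 1S 0Z; Station Beta: 4S 3Z)
12. 1 zombie ← Station Alpha.  (Station Alpha: 1S 1Z; Station Beta: 4S 2Z)
13. 1 scientist and 1 zombie → Station Beta.  (Station Alpha: 0S 0Z; Station Beta: 5S 3Z)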